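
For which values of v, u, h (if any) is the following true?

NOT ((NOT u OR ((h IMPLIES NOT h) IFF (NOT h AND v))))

v = False, u = True, h = False

  NOT ((NOT u OR ((h IMPLIES NOT h) IFF (NOT h AND v)))) = True
    NOT u OR ((h IMPLIES NOT h) IFF (NOT h AND v)) = False
      NOT u = False
      (h IMPLIES NOT h) IFF (NOT h AND v) = False
        h IMPLIES NOT h = True
          NOT h = True
        NOT h AND v = False
          NOT h = True
The formula evaluates to True.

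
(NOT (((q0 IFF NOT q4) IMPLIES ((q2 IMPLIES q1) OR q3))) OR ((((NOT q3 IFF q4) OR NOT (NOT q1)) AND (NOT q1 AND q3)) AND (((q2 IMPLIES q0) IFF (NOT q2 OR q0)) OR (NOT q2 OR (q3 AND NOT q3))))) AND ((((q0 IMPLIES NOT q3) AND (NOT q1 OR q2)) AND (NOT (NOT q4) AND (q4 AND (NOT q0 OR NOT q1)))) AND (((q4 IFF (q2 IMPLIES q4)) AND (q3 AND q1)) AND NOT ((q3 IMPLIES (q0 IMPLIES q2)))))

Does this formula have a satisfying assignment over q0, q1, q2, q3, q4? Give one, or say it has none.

Unsatisfiable

Case q1 = True: the conjunct NOT (((q0 IFF NOT q4) IMPLIES ((q2 IMPLIES q1) OR q3))) OR ((((NOT q3 IFF q4) OR NOT (NOT q1)) AND (NOT q1 AND q3)) AND (((q2 IMPLIES q0) IFF (NOT q2 OR q0)) OR (NOT q2 OR (q3 AND NOT q3)))) becomes NOT True OR (False AND (((q2 IMPLIES q0) IFF (NOT q2 OR q0)) OR (NOT q2 OR (q3 AND NOT q3)))) = False.
Case q1 = False: the conjunct q1 is False.
Both cases fail — unsatisfiable.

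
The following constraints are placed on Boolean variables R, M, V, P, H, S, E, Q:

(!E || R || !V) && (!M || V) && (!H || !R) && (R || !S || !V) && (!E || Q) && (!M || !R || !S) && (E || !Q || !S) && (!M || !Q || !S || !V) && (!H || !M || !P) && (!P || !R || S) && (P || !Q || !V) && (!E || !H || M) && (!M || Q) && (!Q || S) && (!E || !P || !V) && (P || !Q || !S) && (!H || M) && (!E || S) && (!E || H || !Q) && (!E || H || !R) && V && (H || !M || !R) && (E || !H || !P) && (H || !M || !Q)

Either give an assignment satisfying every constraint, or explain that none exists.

Unit clause (V) forces V = True.
Set R = False.
  then (!E || R || !V) forces E = False.
  then (R || !S || !V) forces S = False.
  then (!Q || S) forces Q = False.
  then (!M || Q) forces M = False.
  then (!H || M) forces H = False.
Set P = False.
All clauses satisfied.

R: False; M: False; V: True; P: False; H: False; S: False; E: False; Q: False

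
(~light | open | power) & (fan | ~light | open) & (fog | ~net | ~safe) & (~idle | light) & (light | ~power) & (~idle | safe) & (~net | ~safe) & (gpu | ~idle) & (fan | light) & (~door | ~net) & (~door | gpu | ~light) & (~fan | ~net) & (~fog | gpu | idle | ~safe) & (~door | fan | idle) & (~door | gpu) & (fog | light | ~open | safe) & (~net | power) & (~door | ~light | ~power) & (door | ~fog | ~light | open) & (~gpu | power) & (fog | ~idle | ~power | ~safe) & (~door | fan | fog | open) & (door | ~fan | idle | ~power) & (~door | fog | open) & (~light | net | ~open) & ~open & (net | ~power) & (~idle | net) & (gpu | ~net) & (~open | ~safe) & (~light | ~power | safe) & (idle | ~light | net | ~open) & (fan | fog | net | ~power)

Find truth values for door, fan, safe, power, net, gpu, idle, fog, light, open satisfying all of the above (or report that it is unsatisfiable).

door = False, fan = True, safe = True, power = False, net = False, gpu = False, idle = False, fog = False, light = False, open = False

Unit clause (~open) forces open = False.
Try door = True:
  (~door | ~net) forces net = False.
  (~door | gpu) forces gpu = True.
  (~gpu | power) forces power = True.
  clause (net | ~power) is falsified — backtrack.
So door = False.
Set fan = True.
  then (~fan | ~net) forces net = False.
  then (net | ~power) forces power = False.
  then (~idle | net) forces idle = False.
  then (~light | open | power) forces light = False.
  then (~gpu | power) forces gpu = False.
Set safe = True.
  then (~fog | gpu | idle | ~safe) forces fog = False.
All clauses satisfied.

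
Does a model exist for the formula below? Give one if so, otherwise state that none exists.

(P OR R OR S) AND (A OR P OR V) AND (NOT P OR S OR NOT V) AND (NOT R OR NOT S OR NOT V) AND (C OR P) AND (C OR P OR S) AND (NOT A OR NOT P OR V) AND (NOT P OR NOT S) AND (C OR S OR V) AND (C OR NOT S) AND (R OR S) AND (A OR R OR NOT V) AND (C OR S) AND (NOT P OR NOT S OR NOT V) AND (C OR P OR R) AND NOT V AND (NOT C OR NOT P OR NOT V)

Unit clause (NOT V) forces V = False.
Set A = True.
  then (NOT A OR NOT P OR V) forces P = False.
  then (C OR P) forces C = True.
Set S = True.
Set R = False.
All clauses satisfied.

A: True, S: True, R: False, P: False, C: True, V: False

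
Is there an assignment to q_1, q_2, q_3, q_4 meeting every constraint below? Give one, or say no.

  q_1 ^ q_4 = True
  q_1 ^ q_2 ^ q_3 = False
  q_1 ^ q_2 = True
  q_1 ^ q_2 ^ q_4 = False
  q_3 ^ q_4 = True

Adding constraints 2, 4, 5 mod 2: every variable appears an even number of times on the left, so the left side is 0.
But the right sides sum to 1 (mod 2). 0 ≠ 1 — the system is inconsistent.

Unsatisfiable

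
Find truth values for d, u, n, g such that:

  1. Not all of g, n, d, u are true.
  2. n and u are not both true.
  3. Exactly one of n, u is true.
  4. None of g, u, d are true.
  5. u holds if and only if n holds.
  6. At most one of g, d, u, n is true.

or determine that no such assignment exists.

No satisfying assignment exists.

Case u = True:
  Constraint (4) is violated (u=T) — contradiction.
Case u = False:
  (3) with u=F forces n = True.
  Constraint (5) is violated (u=F, n=T) — contradiction.
Both cases fail — unsatisfiable.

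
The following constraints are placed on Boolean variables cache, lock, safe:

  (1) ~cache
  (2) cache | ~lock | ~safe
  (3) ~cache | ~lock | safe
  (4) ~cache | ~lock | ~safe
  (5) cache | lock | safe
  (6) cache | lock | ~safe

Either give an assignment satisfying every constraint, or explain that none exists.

cache = False, lock = True, safe = False

Unit clause (~cache) forces cache = False.
Try lock = False:
  (cache | lock | safe) forces safe = True.
  clause (cache | lock | ~safe) is falsified — backtrack.
So lock = True.
  then (cache | ~lock | ~safe) forces safe = False.
Check each clause:
  (~cache): ~cache holds.
  (cache | ~lock | ~safe): ~safe holds.
  (~cache | ~lock | safe): ~cache holds.
  (~cache | ~lock | ~safe): ~cache holds.
  (cache | lock | safe): lock holds.
  (cache | lock | ~safe): lock holds.
All clauses satisfied.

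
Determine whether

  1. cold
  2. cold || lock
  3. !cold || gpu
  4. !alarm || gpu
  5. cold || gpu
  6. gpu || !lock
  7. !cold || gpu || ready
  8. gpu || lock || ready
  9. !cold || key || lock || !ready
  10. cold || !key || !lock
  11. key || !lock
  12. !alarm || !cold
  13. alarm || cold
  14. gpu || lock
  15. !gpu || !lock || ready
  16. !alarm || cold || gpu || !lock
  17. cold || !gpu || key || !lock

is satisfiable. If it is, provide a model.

gpu = True, lock = False, ready = False, alarm = False, cold = True, key = True

Unit clause (cold) forces cold = True.
In (!cold || gpu) only gpu is left, so gpu = True.
In (!alarm || !cold) only !alarm is left, so alarm = False.
Set lock = False.
Set ready = False.
Set key = True.
All clauses satisfied.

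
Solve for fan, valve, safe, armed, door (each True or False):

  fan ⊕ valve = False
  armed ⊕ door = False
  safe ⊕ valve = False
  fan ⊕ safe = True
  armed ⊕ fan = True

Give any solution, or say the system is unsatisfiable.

Adding constraints 1, 3, 4 mod 2: every variable appears an even number of times on the left, so the left side is 0.
But the right sides sum to 1 (mod 2). 0 ≠ 1 — the system is inconsistent.

Unsatisfiable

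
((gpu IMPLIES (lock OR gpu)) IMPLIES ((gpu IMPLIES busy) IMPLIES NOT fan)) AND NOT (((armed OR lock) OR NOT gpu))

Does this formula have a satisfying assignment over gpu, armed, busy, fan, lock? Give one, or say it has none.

gpu: True; armed: False; busy: False; fan: False; lock: False

  (gpu IMPLIES (lock OR gpu)) IMPLIES ((gpu IMPLIES busy) IMPLIES NOT fan) = True
    gpu IMPLIES (lock OR gpu) = True
      lock OR gpu = True
    (gpu IMPLIES busy) IMPLIES NOT fan = True
      gpu IMPLIES busy = False
      NOT fan = True
  NOT (((armed OR lock) OR NOT gpu)) = True
    (armed OR lock) OR NOT gpu = False
      armed OR lock = False
      NOT gpu = False
Both conjuncts True, so the formula holds.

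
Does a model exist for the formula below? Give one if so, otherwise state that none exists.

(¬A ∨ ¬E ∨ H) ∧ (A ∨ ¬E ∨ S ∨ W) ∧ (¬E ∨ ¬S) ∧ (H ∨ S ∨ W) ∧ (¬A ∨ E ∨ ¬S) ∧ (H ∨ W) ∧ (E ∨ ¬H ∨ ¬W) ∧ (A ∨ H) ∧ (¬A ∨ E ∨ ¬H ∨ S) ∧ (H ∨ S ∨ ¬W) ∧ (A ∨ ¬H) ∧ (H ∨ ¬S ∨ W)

Set H = True.
  then (A ∨ ¬H) forces A = True.
Try S = True:
  (¬E ∨ ¬S) forces E = False.
  clause (¬A ∨ E ∨ ¬S) is falsified — backtrack.
So S = False.
  then (¬A ∨ E ∨ ¬H ∨ S) forces E = True.
Set W = True.
All clauses satisfied.

H = True, A = True, S = False, W = True, E = True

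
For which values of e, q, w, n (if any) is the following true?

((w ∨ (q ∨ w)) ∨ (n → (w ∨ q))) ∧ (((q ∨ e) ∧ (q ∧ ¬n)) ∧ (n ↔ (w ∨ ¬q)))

e = False, q = True, w = False, n = False

  (w ∨ (q ∨ w)) ∨ (n → (w ∨ q)) = True
    w ∨ (q ∨ w) = True
      q ∨ w = True
    n → (w ∨ q) = True
      w ∨ q = True
  ((q ∨ e) ∧ (q ∧ ¬n)) ∧ (n ↔ (w ∨ ¬q)) = True
    (q ∨ e) ∧ (q ∧ ¬n) = True
      q ∨ e = True
      q ∧ ¬n = True
        ¬n = True
    n ↔ (w ∨ ¬q) = True
      w ∨ ¬q = False
        ¬q = False
Both conjuncts True, so the formula holds.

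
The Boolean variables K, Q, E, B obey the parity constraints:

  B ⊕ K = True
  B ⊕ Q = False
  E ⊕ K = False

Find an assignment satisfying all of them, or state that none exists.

K = False, Q = True, E = False, B = True

B ⊕ K = T ⊕ F = True ✓
B ⊕ Q = T ⊕ T = False ✓
E ⊕ K = F ⊕ F = False ✓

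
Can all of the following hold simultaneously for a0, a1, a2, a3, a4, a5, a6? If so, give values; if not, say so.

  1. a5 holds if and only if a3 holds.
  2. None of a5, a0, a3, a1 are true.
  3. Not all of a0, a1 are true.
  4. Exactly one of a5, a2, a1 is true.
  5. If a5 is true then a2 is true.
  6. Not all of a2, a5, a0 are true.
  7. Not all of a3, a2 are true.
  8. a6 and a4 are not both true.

a0 = False, a1 = False, a2 = True, a3 = False, a4 = True, a5 = False, a6 = False

  (1) a5=F, a3=F — same ✓
  (2) {a5, a0, a3, a1}: 0 true — none ✓
  (3) {a0, a1}: 0/2 true — not all ✓
  (4) {a5, a2, a1}: 1 true — exactly one ✓
  (5) a5=F ⇒ a2: vacuous ✓
  (6) {a2, a5, a0}: 1/3 true — not all ✓
  (7) {a3, a2}: 1/2 true — not all ✓
  (8) a6=F, a4=T — not both ✓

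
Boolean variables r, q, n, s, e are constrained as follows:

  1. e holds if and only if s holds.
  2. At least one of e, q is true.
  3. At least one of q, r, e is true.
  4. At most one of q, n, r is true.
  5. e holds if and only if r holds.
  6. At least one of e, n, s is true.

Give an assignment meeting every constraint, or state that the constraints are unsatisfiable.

r = True; q = False; n = False; s = True; e = True

  (1) e=T, s=T — same ✓
  (2) {e, q}: 1 true — at least one ✓
  (3) {q, r, e}: 2 true — at least one ✓
  (4) {q, n, r}: 1 true — at most one ✓
  (5) e=T, r=T — same ✓
  (6) {e, n, s}: 2 true — at least one ✓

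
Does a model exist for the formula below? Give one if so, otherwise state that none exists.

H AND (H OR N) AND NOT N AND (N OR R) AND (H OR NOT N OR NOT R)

Unit clause (H) forces H = True.
Unit clause (NOT N) forces N = False.
In (N OR R) only R is left, so R = True.
Check each clause:
  (H): H holds.
  (H OR N): H holds.
  (NOT N): NOT N holds.
  (N OR R): R holds.
  (H OR NOT N OR NOT R): H holds.
All clauses satisfied.

N=F, H=T, R=T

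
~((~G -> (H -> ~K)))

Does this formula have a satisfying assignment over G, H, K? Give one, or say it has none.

G = False; H = True; K = True

  ~((~G -> (H -> ~K))) = True
    ~G -> (H -> ~K) = False
      ~G = True
      H -> ~K = False
        ~K = False
The formula evaluates to True.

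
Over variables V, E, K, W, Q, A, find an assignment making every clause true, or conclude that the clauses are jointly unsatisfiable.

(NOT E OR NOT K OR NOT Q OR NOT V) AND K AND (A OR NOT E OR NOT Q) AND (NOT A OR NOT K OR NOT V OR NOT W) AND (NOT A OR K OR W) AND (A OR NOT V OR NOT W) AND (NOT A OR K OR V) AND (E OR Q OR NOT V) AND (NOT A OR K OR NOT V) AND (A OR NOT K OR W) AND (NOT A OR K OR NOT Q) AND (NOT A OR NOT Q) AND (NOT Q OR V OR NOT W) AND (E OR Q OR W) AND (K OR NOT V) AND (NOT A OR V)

V: False, E: True, K: True, W: True, Q: False, A: False

Unit clause (K) forces K = True.
Set V = False.
  then (NOT A OR V) forces A = False.
  then (A OR NOT K OR W) forces W = True.
  then (NOT Q OR V OR NOT W) forces Q = False.
Set E = True.
All clauses satisfied.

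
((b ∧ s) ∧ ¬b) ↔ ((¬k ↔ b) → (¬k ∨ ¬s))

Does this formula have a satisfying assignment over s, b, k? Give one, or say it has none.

s=T, b=F, k=T

  ((b ∧ s) ∧ ¬b) ↔ ((¬k ↔ b) → (¬k ∨ ¬s)) = True
    (b ∧ s) ∧ ¬b = False
      b ∧ s = False
      ¬b = True
    (¬k ↔ b) → (¬k ∨ ¬s) = False
      ¬k ↔ b = True
        ¬k = False
      ¬k ∨ ¬s = False
        ¬k = False
        ¬s = False
The formula evaluates to True.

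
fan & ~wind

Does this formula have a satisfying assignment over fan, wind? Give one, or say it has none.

fan = True, wind = False

  ~wind = True
Both conjuncts True, so the formula holds.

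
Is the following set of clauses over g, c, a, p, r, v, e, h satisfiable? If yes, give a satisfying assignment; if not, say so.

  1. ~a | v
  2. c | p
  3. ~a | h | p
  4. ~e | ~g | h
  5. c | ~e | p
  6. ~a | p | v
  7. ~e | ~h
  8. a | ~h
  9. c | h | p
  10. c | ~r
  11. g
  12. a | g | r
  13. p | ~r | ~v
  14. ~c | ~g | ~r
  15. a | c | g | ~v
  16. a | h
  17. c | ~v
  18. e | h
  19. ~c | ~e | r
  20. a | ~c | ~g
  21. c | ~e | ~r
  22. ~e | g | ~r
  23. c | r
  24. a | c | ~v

Unit clause (g) forces g = True.
Try c = False:
  (c | p) forces p = True.
  (c | ~r) forces r = False.
  clause (c | r) is falsified — backtrack.
So c = True.
  then (~c | ~g | ~r) forces r = False.
  then (~c | ~e | r) forces e = False.
  then (a | ~c | ~g) forces a = True.
  then (~a | v) forces v = True.
  then (e | h) forces h = True.
Set p = True.
All clauses satisfied.

g=T, c=T, a=T, p=T, r=F, v=T, e=F, h=T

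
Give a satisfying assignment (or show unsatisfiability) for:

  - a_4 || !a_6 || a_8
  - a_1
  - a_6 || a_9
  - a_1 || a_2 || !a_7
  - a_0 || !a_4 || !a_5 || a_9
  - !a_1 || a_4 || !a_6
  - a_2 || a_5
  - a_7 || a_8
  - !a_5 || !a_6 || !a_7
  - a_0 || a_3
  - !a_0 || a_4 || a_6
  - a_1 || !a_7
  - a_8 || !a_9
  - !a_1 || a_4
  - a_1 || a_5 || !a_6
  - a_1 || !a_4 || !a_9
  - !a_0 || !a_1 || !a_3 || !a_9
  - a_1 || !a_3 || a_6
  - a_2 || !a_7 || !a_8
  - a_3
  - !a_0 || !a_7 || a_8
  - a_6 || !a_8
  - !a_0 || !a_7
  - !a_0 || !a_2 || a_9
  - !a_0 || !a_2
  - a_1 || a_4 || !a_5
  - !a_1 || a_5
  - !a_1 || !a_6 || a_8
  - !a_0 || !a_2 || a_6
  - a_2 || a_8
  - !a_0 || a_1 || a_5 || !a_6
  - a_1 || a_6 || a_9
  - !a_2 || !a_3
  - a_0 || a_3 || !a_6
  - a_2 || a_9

a_0: False, a_1: True, a_2: False, a_3: True, a_4: True, a_5: True, a_6: True, a_7: False, a_8: True, a_9: True

Unit clause (a_1) forces a_1 = True.
In (!a_1 || a_4) only a_4 is left, so a_4 = True.
Unit clause (a_3) forces a_3 = True.
In (!a_1 || a_5) only a_5 is left, so a_5 = True.
In (!a_2 || !a_3) only !a_2 is left, so a_2 = False.
In (a_2 || a_9) only a_9 is left, so a_9 = True.
In (a_8 || !a_9) only a_8 is left, so a_8 = True.
In (!a_0 || !a_1 || !a_3 || !a_9) only !a_0 is left, so a_0 = False.
In (a_2 || !a_7 || !a_8) only !a_7 is left, so a_7 = False.
In (a_6 || !a_8) only a_6 is left, so a_6 = True.
All clauses satisfied.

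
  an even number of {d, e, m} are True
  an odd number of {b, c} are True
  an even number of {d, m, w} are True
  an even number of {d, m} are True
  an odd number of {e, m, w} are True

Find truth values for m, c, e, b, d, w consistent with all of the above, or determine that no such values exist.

m=T, c=T, e=F, b=F, d=T, w=F

{d, e, m}: 2 true → even ✓
{b, c}: 1 true → odd ✓
{d, m, w}: 2 true → even ✓
{d, m}: 2 true → even ✓
{e, m, w}: 1 true → odd ✓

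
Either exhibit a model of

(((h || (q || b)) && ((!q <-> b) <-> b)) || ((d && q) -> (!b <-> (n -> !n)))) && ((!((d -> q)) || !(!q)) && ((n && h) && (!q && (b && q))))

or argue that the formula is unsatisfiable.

Case q = True: the conjunct !q is False.
Case q = False: the conjunct q is False.
Both cases fail — unsatisfiable.

UNSATISFIABLE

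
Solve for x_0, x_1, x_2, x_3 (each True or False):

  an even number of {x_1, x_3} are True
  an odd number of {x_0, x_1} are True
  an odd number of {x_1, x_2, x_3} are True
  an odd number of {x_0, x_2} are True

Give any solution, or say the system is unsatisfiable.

x_0 = False, x_1 = True, x_2 = True, x_3 = True

{x_1, x_3}: 2 true → even ✓
{x_0, x_1}: 1 true → odd ✓
{x_1, x_2, x_3}: 3 true → odd ✓
{x_0, x_2}: 1 true → odd ✓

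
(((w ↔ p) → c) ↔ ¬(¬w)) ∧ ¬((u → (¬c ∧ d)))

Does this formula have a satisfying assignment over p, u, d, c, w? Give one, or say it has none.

p = True; u = True; d = True; c = True; w = True

  ((w ↔ p) → c) ↔ ¬(¬w) = True
    (w ↔ p) → c = True
      w ↔ p = True
    ¬(¬w) = True
      ¬w = False
  ¬((u → (¬c ∧ d))) = True
    u → (¬c ∧ d) = False
      ¬c ∧ d = False
        ¬c = False
Both conjuncts True, so the formula holds.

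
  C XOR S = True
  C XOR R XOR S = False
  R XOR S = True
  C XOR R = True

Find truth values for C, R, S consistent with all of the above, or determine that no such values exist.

Unsatisfiable

Adding constraints 1, 3, 4 mod 2: every variable appears an even number of times on the left, so the left side is 0.
But the right sides sum to 1 (mod 2). 0 ≠ 1 — the system is inconsistent.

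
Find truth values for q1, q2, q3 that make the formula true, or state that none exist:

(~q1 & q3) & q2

q1 = False, q2 = True, q3 = True

  ~q1 & q3 = True
    ~q1 = True
Both conjuncts True, so the formula holds.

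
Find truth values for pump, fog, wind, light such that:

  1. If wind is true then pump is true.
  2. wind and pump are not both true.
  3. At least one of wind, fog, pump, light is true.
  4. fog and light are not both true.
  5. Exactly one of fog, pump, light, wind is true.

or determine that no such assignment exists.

pump = True; fog = False; wind = False; light = False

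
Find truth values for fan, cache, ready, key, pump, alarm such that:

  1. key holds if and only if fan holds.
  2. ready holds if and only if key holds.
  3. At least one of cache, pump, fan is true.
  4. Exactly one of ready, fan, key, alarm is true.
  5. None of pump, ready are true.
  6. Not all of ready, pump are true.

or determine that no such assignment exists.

fan = False, cache = True, ready = False, key = False, pump = False, alarm = True

  (1) key=F, fan=F — same ✓
  (2) ready=F, key=F — same ✓
  (3) {cache, pump, fan}: 1 true — at least one ✓
  (4) {ready, fan, key, alarm}: 1 true — exactly one ✓
  (5) {pump, ready}: 0 true — none ✓
  (6) {ready, pump}: 0/2 true — not all ✓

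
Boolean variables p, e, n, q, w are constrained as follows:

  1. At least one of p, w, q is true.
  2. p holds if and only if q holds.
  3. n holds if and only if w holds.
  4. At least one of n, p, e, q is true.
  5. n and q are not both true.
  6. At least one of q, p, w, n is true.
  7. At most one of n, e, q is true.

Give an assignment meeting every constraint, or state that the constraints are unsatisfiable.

p = True, e = False, n = False, q = True, w = False

  (1) {p, w, q}: 2 true — at least one ✓
  (2) p=T, q=T — same ✓
  (3) n=F, w=F — same ✓
  (4) {n, p, e, q}: 2 true — at least one ✓
  (5) n=F, q=T — not both ✓
  (6) {q, p, w, n}: 2 true — at least one ✓
  (7) {n, e, q}: 1 true — at most one ✓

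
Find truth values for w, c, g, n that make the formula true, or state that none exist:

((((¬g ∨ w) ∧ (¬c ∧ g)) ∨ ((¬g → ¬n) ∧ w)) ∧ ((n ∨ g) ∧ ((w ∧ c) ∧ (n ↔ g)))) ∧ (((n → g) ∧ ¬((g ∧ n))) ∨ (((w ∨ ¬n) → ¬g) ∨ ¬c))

Unsatisfiable — no assignment works.

Case c = True: the formula simplifies to (((¬g → ¬n) ∧ w) ∧ ((n ∨ g) ∧ (w ∧ (n ↔ g)))) ∧ (((n → g) ∧ ¬((g ∧ n))) ∨ ((w ∨ ¬n) → ¬g)).
  w = True: simplifies to ((¬g → ¬n) ∧ ((n ∨ g) ∧ (n ↔ g))) ∧ (((n → g) ∧ ¬((g ∧ n))) ∨ ¬g).
    g = True: simplifies to n ∧ ¬n.
      n = True: the conjunct ¬n is False.
      n = False: the conjunct n is False.
    g = False: simplifies to ¬n ∧ (n ∧ ¬n).
      n = True: the conjunct ¬n is False.
      n = False: the conjunct n is False.
  w = False: the conjunct w is False.
Case c = False: the conjunct c is False.
Both cases fail — unsatisfiable.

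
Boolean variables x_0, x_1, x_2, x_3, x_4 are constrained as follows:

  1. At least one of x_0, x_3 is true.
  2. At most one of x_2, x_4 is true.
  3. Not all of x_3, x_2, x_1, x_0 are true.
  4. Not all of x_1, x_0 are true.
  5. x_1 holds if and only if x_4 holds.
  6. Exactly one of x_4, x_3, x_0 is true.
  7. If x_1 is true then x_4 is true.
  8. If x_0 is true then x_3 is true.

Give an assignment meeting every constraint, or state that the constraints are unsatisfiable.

x_0 = False, x_1 = False, x_2 = True, x_3 = True, x_4 = False

  (1) {x_0, x_3}: 1 true — at least one ✓
  (2) {x_2, x_4}: 1 true — at most one ✓
  (3) {x_3, x_2, x_1, x_0}: 2/4 true — not all ✓
  (4) {x_1, x_0}: 0/2 true — not all ✓
  (5) x_1=F, x_4=F — same ✓
  (6) {x_4, x_3, x_0}: 1 true — exactly one ✓
  (7) x_1=F ⇒ x_4: vacuous ✓
  (8) x_0=F ⇒ x_3: vacuous ✓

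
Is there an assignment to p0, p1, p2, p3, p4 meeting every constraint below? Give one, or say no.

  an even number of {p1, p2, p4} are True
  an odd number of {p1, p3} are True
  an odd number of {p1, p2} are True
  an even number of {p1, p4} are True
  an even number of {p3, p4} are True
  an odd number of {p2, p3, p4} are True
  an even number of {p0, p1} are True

Unsatisfiable — no assignment works.

Adding constraints 2, 4, 5 mod 2: every variable appears an even number of times on the left, so the left side is 0.
But the right sides sum to 1 (mod 2). 0 ≠ 1 — the system is inconsistent.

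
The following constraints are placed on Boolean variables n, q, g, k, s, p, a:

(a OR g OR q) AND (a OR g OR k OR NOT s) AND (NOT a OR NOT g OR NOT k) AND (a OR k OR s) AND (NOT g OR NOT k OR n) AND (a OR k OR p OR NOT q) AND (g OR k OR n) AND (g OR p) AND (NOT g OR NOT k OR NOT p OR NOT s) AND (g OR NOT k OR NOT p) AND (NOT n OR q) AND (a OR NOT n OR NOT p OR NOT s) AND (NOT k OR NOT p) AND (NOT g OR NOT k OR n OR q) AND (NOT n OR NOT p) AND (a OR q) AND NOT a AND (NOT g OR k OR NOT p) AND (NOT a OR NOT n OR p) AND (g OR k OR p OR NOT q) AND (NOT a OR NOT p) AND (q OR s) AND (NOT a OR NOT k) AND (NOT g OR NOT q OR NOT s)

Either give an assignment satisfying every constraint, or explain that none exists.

Unit clause (NOT a) forces a = False.
In (a OR q) only q is left, so q = True.
Set n = True.
  then (NOT n OR NOT p) forces p = False.
  then (a OR k OR p OR NOT q) forces k = True.
  then (g OR p) forces g = True.
  then (NOT g OR NOT q OR NOT s) forces s = False.
All clauses satisfied.

n = True; q = True; g = True; k = True; s = False; p = False; a = False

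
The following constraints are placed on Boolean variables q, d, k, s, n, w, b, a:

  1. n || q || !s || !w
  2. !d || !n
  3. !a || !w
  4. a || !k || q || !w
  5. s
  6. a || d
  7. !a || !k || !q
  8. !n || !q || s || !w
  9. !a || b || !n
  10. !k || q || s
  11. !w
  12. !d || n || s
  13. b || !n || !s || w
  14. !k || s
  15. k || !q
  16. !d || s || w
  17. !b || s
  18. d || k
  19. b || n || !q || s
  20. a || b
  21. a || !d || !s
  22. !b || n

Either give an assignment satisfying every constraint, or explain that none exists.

q = False; d = False; k = True; s = True; n = False; w = False; b = False; a = True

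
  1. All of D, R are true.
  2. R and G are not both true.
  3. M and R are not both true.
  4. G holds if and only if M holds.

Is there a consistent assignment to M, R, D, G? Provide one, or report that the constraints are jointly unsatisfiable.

M = False; R = True; D = True; G = False

  (1) {D, R}: all 2 true ✓
  (2) R=T, G=F — not both ✓
  (3) M=F, R=T — not both ✓
  (4) G=F, M=F — same ✓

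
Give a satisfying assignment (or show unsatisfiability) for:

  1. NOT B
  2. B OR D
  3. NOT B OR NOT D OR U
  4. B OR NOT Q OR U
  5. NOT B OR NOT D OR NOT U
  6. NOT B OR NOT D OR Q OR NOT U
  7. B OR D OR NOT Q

Unit clause (NOT B) forces B = False.
In (B OR D) only D is left, so D = True.
Set Q = True.
  then (B OR NOT Q OR U) forces U = True.
All clauses satisfied.

B = False; Q = True; D = True; U = True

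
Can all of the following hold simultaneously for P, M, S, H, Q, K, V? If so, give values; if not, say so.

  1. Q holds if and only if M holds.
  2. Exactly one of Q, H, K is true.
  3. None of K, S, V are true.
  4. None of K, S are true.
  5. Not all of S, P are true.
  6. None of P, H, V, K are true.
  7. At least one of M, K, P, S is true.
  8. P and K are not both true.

P=F, M=T, S=F, H=F, Q=T, K=F, V=F

  (1) Q=T, M=T — same ✓
  (2) {Q, H, K}: 1 true — exactly one ✓
  (3) {K, S, V}: 0 true — none ✓
  (4) {K, S}: 0 true — none ✓
  (5) {S, P}: 0/2 true — not all ✓
  (6) {P, H, V, K}: 0 true — none ✓
  (7) {M, K, P, S}: 1 true — at least one ✓
  (8) P=F, K=F — not both ✓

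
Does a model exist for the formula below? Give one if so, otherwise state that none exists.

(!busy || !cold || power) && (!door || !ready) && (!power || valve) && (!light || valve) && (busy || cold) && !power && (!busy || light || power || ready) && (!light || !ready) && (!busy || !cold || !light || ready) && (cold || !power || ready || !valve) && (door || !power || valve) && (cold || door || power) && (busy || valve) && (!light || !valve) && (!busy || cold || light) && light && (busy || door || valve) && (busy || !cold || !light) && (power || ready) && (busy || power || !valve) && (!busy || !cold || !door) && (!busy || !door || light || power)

Unsatisfiable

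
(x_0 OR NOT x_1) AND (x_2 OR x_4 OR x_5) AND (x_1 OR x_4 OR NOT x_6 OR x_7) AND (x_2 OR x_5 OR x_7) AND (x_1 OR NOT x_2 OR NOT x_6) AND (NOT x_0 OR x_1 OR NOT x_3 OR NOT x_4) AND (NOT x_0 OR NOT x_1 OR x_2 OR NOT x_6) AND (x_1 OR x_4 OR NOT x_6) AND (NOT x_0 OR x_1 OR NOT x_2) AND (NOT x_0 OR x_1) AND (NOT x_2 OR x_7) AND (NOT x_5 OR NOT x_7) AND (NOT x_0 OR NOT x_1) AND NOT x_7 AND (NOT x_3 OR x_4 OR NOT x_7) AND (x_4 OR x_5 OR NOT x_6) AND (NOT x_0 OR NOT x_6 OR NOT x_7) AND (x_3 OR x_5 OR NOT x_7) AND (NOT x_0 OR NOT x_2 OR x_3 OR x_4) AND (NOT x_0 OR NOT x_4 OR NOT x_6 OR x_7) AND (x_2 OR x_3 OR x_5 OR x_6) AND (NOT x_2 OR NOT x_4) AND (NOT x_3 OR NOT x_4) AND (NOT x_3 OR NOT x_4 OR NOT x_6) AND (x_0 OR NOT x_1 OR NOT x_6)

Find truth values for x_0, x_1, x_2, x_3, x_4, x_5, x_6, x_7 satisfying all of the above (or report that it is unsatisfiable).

x_0 = False, x_1 = False, x_2 = False, x_3 = False, x_4 = True, x_5 = True, x_6 = False, x_7 = False

Unit clause (NOT x_7) forces x_7 = False.
In (NOT x_2 OR x_7) only NOT x_2 is left, so x_2 = False.
In (x_2 OR x_5 OR x_7) only x_5 is left, so x_5 = True.
Set x_0 = False.
  then (x_0 OR NOT x_1) forces x_1 = False.
Set x_3 = False.
Set x_4 = True.
Set x_6 = False.
All clauses satisfied.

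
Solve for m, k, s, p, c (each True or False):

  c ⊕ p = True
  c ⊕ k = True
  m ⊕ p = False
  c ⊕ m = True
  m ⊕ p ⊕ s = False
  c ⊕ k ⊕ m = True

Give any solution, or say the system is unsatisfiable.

m: False, k: False, s: False, p: False, c: True

c ⊕ p = T ⊕ F = True ✓
c ⊕ k = T ⊕ F = True ✓
m ⊕ p = F ⊕ F = False ✓
c ⊕ m = T ⊕ F = True ✓
m ⊕ p ⊕ s = F ⊕ F ⊕ F = False ✓
c ⊕ k ⊕ m = T ⊕ F ⊕ F = True ✓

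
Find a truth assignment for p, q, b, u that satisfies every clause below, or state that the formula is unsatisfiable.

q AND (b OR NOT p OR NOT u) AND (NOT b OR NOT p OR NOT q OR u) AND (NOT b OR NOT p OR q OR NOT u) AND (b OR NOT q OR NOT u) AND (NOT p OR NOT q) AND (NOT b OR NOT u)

Unit clause (q) forces q = True.
In (NOT p OR NOT q) only NOT p is left, so p = False.
Set b = False.
  then (b OR NOT q OR NOT u) forces u = False.
Check each clause:
  (q): q holds.
  (b OR NOT p OR NOT u): NOT p holds.
  (NOT b OR NOT p OR NOT q OR u): NOT b holds.
  (NOT b OR NOT p OR q OR NOT u): NOT b holds.
  (b OR NOT q OR NOT u): NOT u holds.
  (NOT p OR NOT q): NOT p holds.
  (NOT b OR NOT u): NOT b holds.
All clauses satisfied.

p: False, q: True, b: False, u: False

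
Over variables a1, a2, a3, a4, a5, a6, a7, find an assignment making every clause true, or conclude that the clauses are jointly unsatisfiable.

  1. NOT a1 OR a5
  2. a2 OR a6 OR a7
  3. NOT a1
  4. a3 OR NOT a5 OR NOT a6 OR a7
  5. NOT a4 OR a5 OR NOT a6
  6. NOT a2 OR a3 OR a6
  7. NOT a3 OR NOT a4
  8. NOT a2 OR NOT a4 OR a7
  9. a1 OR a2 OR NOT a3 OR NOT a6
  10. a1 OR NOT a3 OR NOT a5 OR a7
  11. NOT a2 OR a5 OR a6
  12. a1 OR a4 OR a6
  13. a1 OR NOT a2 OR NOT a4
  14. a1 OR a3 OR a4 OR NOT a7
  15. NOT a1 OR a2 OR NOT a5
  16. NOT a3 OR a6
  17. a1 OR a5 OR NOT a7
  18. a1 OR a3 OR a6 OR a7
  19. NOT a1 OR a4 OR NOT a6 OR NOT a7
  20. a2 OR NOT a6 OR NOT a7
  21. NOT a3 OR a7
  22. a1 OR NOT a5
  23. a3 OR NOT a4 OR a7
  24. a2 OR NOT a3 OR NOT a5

a1: False; a2: False; a3: False; a4: False; a5: False; a6: True; a7: False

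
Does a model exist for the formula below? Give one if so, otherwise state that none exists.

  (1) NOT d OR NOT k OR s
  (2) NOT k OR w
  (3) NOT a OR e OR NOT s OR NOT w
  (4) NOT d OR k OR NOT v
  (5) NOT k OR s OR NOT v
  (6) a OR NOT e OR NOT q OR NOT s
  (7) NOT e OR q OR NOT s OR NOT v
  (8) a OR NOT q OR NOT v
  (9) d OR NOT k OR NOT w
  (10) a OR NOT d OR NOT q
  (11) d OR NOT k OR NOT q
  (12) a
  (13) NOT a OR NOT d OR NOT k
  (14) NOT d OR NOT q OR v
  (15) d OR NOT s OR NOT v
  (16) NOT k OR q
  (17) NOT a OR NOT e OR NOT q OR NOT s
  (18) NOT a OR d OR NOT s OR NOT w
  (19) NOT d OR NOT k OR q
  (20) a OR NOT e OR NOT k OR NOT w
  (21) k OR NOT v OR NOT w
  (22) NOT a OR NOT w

q: False, v: False, w: False, k: False, s: False, a: True, d: True, e: True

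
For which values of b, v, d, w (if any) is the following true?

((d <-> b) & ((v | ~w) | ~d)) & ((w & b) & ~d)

Case d = True: the conjunct ~d is False.
Case d = False: the formula simplifies to ~b & (w & b).
  b = True: the conjunct ~b is False.
  b = False: the conjunct b is False.
Both cases fail — unsatisfiable.

Unsatisfiable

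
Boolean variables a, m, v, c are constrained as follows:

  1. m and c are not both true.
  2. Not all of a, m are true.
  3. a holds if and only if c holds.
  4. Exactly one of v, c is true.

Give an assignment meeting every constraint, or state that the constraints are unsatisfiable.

a = False, m = False, v = True, c = False

  (1) m=F, c=F — not both ✓
  (2) {a, m}: 0/2 true — not all ✓
  (3) a=F, c=F — same ✓
  (4) {v, c}: 1 true — exactly one ✓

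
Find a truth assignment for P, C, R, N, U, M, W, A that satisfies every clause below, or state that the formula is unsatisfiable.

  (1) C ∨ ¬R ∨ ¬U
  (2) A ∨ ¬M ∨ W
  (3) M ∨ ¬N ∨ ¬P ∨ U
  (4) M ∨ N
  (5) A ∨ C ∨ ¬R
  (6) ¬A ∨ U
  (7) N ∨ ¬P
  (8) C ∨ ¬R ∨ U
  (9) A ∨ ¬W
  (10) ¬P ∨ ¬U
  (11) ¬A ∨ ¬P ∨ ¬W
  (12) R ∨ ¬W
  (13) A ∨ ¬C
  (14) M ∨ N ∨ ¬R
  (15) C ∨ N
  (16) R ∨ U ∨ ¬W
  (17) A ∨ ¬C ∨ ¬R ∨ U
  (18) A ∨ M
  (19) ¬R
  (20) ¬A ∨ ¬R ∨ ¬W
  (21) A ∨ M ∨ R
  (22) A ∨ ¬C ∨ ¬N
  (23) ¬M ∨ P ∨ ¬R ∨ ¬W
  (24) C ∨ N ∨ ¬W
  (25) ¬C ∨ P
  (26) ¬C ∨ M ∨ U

P = False, C = False, R = False, N = True, U = True, M = True, W = False, A = True

Unit clause (¬R) forces R = False.
In (R ∨ ¬W) only ¬W is left, so W = False.
Set P = False.
  then (¬C ∨ P) forces C = False.
  then (C ∨ N) forces N = True.
Try U = False:
  (¬A ∨ U) forces A = False.
  (A ∨ ¬M ∨ W) forces M = False.
  clause (A ∨ M) is falsified — backtrack.
So U = True.
Set M = True.
  then (A ∨ ¬M ∨ W) forces A = True.
All clauses satisfied.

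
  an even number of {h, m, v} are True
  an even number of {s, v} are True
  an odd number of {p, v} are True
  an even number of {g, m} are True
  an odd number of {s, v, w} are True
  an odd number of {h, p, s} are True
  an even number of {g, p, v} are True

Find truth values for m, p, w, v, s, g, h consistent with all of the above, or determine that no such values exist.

m=T, p=F, w=T, v=T, s=T, g=T, h=F

{h, m, v}: 2 true → even ✓
{s, v}: 2 true → even ✓
{p, v}: 1 true → odd ✓
{g, m}: 2 true → even ✓
{s, v, w}: 3 true → odd ✓
{h, p, s}: 1 true → odd ✓
{g, p, v}: 2 true → even ✓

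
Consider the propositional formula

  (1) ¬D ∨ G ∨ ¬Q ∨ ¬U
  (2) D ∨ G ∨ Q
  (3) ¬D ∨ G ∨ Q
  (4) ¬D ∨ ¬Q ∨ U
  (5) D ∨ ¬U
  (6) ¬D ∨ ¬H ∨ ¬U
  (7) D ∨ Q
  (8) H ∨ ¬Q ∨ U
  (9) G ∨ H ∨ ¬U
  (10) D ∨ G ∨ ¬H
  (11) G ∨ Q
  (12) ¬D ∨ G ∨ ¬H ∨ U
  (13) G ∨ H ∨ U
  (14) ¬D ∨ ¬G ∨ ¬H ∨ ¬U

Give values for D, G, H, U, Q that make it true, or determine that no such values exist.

D = True, G = True, H = False, U = False, Q = False

Set D = True.
Try G = False:
  (¬D ∨ G ∨ Q) forces Q = True.
  (¬D ∨ G ∨ ¬Q ∨ ¬U) forces U = False.
  clause (¬D ∨ ¬Q ∨ U) is falsified — backtrack.
So G = True.
Set H = False.
Set U = False.
  then (¬D ∨ ¬Q ∨ U) forces Q = False.
All clauses satisfied.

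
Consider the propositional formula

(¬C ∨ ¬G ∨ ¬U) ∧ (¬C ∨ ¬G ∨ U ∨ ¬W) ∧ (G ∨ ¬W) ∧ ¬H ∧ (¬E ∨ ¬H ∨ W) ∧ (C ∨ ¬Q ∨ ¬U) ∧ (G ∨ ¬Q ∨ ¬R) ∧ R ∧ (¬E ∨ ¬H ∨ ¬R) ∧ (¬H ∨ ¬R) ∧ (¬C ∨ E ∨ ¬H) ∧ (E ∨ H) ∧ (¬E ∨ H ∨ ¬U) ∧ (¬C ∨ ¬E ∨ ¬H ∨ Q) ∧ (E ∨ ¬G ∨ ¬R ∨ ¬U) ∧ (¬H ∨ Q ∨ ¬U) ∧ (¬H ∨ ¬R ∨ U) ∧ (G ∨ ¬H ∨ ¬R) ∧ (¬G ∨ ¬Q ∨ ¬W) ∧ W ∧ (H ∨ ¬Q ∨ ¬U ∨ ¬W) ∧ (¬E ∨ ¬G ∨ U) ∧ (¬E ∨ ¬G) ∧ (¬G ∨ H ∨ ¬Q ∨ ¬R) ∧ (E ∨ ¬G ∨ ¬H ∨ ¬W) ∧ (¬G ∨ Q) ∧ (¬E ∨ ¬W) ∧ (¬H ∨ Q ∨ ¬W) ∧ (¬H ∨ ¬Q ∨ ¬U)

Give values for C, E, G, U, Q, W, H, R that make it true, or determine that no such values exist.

No satisfying assignment exists.

Case G = True:
  (¬H) forces H = False.
  (R) forces R = True.
  (E ∨ H) forces E = True.
  Clause (¬E ∨ ¬G) is falsified — contradiction.
Case G = False:
  (G ∨ ¬W) forces W = False.
  Clause (W) is falsified — contradiction.
Both cases fail, so the formula is unsatisfiable.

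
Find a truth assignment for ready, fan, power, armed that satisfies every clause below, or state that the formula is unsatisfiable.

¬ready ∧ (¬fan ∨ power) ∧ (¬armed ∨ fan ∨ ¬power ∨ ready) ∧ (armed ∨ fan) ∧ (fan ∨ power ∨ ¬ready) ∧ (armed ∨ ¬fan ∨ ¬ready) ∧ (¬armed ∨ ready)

Unit clause (¬ready) forces ready = False.
In (¬armed ∨ ready) only ¬armed is left, so armed = False.
In (armed ∨ fan) only fan is left, so fan = True.
In (¬fan ∨ power) only power is left, so power = True.
Check each clause:
  (¬ready): ¬ready holds.
  (¬fan ∨ power): power holds.
  (¬armed ∨ fan ∨ ¬power ∨ ready): ¬armed holds.
  (armed ∨ fan): fan holds.
  (fan ∨ power ∨ ¬ready): fan holds.
  (armed ∨ ¬fan ∨ ¬ready): ¬ready holds.
  (¬armed ∨ ready): ¬armed holds.
All clauses satisfied.

ready=F, fan=T, power=T, armed=F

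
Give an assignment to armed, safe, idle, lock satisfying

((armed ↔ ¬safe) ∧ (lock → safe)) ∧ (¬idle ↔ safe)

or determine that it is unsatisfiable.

armed=T, safe=F, idle=T, lock=F

  (armed ↔ ¬safe) ∧ (lock → safe) = True
    armed ↔ ¬safe = True
      ¬safe = True
    lock → safe = True
  ¬idle ↔ safe = True
    ¬idle = False
Both conjuncts True, so the formula holds.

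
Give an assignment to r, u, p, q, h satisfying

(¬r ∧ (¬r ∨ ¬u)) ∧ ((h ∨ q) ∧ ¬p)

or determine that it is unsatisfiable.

r=F, u=F, p=F, q=T, h=T

  ¬r ∧ (¬r ∨ ¬u) = True
    ¬r = True
    ¬r ∨ ¬u = True
      ¬r = True
      ¬u = True
  (h ∨ q) ∧ ¬p = True
    h ∨ q = True
    ¬p = True
Both conjuncts True, so the formula holds.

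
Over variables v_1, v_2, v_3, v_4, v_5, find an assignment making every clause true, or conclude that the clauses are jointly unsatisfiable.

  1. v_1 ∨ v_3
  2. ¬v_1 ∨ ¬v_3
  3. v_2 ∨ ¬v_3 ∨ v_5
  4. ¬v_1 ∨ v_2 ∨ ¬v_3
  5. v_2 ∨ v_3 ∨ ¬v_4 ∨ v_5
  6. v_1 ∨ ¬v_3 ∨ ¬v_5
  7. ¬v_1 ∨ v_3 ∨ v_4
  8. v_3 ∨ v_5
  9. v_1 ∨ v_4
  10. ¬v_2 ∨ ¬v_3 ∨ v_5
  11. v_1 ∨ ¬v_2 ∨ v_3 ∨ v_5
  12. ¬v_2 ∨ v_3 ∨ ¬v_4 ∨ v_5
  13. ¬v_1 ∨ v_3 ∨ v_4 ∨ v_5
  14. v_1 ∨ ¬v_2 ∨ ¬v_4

v_1=T, v_2=T, v_3=F, v_4=T, v_5=T

Try v_1 = False:
  (v_1 ∨ v_3) forces v_3 = True.
  (v_1 ∨ ¬v_3 ∨ ¬v_5) forces v_5 = False.
  (v_2 ∨ ¬v_3 ∨ v_5) forces v_2 = True.
  clause (¬v_2 ∨ ¬v_3 ∨ v_5) is falsified — backtrack.
So v_1 = True.
  then (¬v_1 ∨ ¬v_3) forces v_3 = False.
  then (¬v_1 ∨ v_3 ∨ v_4) forces v_4 = True.
  then (v_3 ∨ v_5) forces v_5 = True.
Set v_2 = True.
All clauses satisfied.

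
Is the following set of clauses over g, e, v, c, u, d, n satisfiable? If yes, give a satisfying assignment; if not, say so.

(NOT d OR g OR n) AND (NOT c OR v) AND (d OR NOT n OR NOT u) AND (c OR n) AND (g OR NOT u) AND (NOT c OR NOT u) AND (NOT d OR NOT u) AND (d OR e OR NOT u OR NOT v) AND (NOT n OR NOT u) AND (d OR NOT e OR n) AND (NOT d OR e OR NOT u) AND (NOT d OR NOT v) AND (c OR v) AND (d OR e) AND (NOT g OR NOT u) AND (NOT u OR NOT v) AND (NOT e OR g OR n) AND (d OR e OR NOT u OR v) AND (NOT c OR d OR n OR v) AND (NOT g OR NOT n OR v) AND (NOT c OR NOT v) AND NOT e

Unsatisfiable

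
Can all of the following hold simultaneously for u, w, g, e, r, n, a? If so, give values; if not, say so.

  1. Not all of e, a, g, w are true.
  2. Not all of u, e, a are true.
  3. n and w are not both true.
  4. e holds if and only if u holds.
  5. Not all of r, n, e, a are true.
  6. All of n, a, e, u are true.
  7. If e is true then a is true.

Case u = True:
  (4) with u=T forces e = True.
  (2) with u=T, e=T forces a = False.
  Constraint (6) is violated (a=F) — contradiction.
Case u = False:
  Constraint (6) is violated (u=F) — contradiction.
Both cases fail — unsatisfiable.

No satisfying assignment exists.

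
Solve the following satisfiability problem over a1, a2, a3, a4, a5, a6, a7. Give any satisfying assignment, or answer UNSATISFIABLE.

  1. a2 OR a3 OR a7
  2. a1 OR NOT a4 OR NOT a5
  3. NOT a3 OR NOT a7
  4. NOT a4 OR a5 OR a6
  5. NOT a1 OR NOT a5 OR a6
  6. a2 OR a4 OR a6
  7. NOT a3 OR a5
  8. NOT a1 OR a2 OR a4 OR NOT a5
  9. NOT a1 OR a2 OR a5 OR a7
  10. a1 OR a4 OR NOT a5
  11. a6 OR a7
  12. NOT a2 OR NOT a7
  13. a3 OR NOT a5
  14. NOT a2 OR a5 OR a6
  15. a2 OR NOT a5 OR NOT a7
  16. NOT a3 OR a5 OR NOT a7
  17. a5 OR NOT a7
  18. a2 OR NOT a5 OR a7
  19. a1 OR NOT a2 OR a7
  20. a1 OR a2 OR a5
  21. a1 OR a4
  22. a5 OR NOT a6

Try a1 = False:
  (a1 OR a4) forces a4 = True.
  (a1 OR NOT a4 OR NOT a5) forces a5 = False.
  (NOT a4 OR a5 OR a6) forces a6 = True.
  clause (a5 OR NOT a6) is falsified — backtrack.
So a1 = True.
Set a2 = True.
  then (NOT a2 OR NOT a7) forces a7 = False.
  then (a6 OR a7) forces a6 = True.
  then (a5 OR NOT a6) forces a5 = True.
  then (a3 OR NOT a5) forces a3 = True.
Set a4 = False.
All clauses satisfied.

a1: True, a2: True, a3: True, a4: False, a5: True, a6: True, a7: False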